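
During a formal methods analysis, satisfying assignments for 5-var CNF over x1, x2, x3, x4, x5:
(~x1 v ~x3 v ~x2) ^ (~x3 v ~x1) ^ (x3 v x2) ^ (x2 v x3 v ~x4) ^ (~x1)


CNF with 5 clauses over 5 vars (32 assignments).
An assignment satisfies CNF iff every clause has >=1 true literal.
Check each row (bits = x1,x2,x3,x4,x5; clause T/F shown):
  row 0 [00000]: clauses=TTFTT -> 0
  row 1 [00001]: clauses=TTFTT -> 0
  row 2 [00010]: clauses=TTFFT -> 0
  row 3 [00011]: clauses=TTFFT -> 0
  row 4 [00100]: clauses=TTTTT -> 1
  row 5 [00101]: clauses=TTTTT -> 1
  row 6 [00110]: clauses=TTTTT -> 1
  row 7 [00111]: clauses=TTTTT -> 1
  row 8 [01000]: clauses=TTTTT -> 1
  row 9 [01001]: clauses=TTTTT -> 1
  row 10 [01010]: clauses=TTTTT -> 1
  row 11 [01011]: clauses=TTTTT -> 1
  row 12 [01100]: clauses=TTTTT -> 1
  row 13 [01101]: clauses=TTTTT -> 1
  row 14 [01110]: clauses=TTTTT -> 1
  row 15 [01111]: clauses=TTTTT -> 1
  row 16 [10000]: clauses=TTFTF -> 0
  row 17 [10001]: clauses=TTFTF -> 0
  row 18 [10010]: clauses=TTFFF -> 0
  row 19 [10011]: clauses=TTFFF -> 0
  row 20 [10100]: clauses=TFTTF -> 0
  row 21 [10101]: clauses=TFTTF -> 0
  row 22 [10110]: clauses=TFTTF -> 0
  row 23 [10111]: clauses=TFTTF -> 0
  row 24 [11000]: clauses=TTTTF -> 0
  row 25 [11001]: clauses=TTTTF -> 0
  row 26 [11010]: clauses=TTTTF -> 0
  row 27 [11011]: clauses=TTTTF -> 0
  row 28 [11100]: clauses=FFTTF -> 0
  row 29 [11101]: clauses=FFTTF -> 0
  row 30 [11110]: clauses=FFTTF -> 0
  row 31 [11111]: clauses=FFTTF -> 0
Full result column, 8 rows per line (x1,x2 fixed per line; x3,x4,x5 runs 000..111 left to right):
  rows 0-7 [x1,x2=00]: 00001111  (ones: 4)
  rows 8-15 [x1,x2=01]: 11111111  (ones: 8)
  rows 16-23 [x1,x2=10]: 00000000  (ones: 0)
  rows 24-31 [x1,x2=11]: 00000000  (ones: 0)
Satisfying assignments = 4+8+0+0 = 12

12


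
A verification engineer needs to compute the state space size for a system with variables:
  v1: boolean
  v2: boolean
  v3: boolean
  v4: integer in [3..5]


State space = product of domain sizes of all variables.
Domain sizes:
  v1 (boolean): 2
  v2 (boolean): 2
  v3 (boolean): 2
  v4 (integer in [3..5]): 3
Product = 2 * 2 * 2 * 3 = 24

24


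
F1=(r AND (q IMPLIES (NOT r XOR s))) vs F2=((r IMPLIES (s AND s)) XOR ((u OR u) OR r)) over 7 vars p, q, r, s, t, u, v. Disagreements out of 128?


F1 = (r AND (q IMPLIES (NOT r XOR s)))
F2 = ((r IMPLIES (s AND s)) XOR ((u OR u) OR r))
Evaluate both on each of 128 rows (bits = p,q,r,s,t,u,v):
  row 0 [0000000]: F1=0 F2=1 (differ) -> 1
  row 1 [0000001]: F1=0 F2=1 (differ) -> 1
  row 2 [0000010]: F1=0 F2=0 -> 0
  row 3 [0000011]: F1=0 F2=0 -> 0
  row 4 [0000100]: F1=0 F2=1 (differ) -> 1
  (every remaining row is evaluated the same way; all 128 results are listed next)
Full result column, 8 rows per line (p,q,r,s fixed per line; t,u,v runs 000..111 left to right):
  rows 0-7 [p,q,r,s=0000]: 11001100  (ones: 4)
  rows 8-15 [p,q,r,s=0001]: 11001100  (ones: 4)
  rows 16-23 [p,q,r,s=0010]: 00000000  (ones: 0)
  rows 24-31 [p,q,r,s=0011]: 11111111  (ones: 8)
  rows 32-39 [p,q,r,s=0100]: 11001100  (ones: 4)
  rows 40-47 [p,q,r,s=0101]: 11001100  (ones: 4)
  rows 48-55 [p,q,r,s=0110]: 11111111  (ones: 8)
  rows 56-63 [p,q,r,s=0111]: 11111111  (ones: 8)
  rows 64-71 [p,q,r,s=1000]: 11001100  (ones: 4)
  rows 72-79 [p,q,r,s=1001]: 11001100  (ones: 4)
  rows 80-87 [p,q,r,s=1010]: 00000000  (ones: 0)
  rows 88-95 [p,q,r,s=1011]: 11111111  (ones: 8)
  rows 96-103 [p,q,r,s=1100]: 11001100  (ones: 4)
  rows 104-111 [p,q,r,s=1101]: 11001100  (ones: 4)
  rows 112-119 [p,q,r,s=1110]: 11111111  (ones: 8)
  rows 120-127 [p,q,r,s=1111]: 11111111  (ones: 8)
Disagreements = 4+4+0+8+4+4+8+8+4+4+0+8+4+4+8+8 = 80

80


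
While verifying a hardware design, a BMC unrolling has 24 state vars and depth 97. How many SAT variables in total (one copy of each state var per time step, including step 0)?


BMC unrolls to depth k, creating one copy of each state var for steps 0..k.
Step count = 97 + 1 = 98 (steps 0 through 97)
Vars per step = 24
Total = 24 * 98 = 2352

2352


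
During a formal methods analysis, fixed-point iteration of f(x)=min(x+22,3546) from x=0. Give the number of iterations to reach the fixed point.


Step 1: x=0, cap=3546, increment=22
Step 2: x grows by 22 each step until capped at 3546; fixed point is x=3546
Step 3: iterations = ceil(3546/22) = 162

162


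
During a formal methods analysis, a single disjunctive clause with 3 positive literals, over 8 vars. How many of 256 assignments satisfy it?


Step 1: Total=2^8=256
Step 2: Unsat when all 3 false: 2^5=32
Step 3: Sat=256-32=224

224


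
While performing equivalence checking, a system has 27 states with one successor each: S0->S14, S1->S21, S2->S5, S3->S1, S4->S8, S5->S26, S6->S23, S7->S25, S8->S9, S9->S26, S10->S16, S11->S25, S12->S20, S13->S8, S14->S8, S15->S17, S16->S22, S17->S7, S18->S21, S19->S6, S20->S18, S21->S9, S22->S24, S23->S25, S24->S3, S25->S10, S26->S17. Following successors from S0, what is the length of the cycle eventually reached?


Trace from S0 until a state repeats:
  S0 -> S14 -> S8 -> S9 -> S26 -> S17 -> S7 -> S25 -> S10 -> S16 -> S22 -> S24 -> S3 -> S1 -> S21 -> S9
S9 first seen at step 3, revisited at step 15.
Cycle length = 15 - 3 = 12

12


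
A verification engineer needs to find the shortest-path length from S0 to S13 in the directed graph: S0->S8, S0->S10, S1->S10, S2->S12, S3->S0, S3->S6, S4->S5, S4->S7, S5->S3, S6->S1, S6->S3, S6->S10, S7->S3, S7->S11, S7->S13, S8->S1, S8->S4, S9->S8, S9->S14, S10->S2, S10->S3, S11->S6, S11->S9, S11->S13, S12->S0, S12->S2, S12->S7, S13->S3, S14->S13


BFS layer-by-layer from S0:
  dist 0: {S0}
  dist 1: {S8, S10}
  dist 2: {S1, S2, S3, S4}
  dist 3: {S5, S6, S7, S12}
  dist 4: {S11, S13}
  -> S13 reached at distance 4
Shortest path length = 4

4


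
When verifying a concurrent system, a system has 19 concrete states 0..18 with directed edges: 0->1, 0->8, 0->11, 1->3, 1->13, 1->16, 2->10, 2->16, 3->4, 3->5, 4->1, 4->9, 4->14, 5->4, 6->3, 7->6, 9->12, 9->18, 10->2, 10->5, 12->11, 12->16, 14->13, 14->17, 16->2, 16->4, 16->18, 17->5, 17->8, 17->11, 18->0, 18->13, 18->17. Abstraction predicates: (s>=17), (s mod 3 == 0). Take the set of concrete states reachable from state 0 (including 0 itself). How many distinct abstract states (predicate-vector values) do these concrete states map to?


BFS from 0:
Concrete reachable: {0, 1, 2, 3, 4, 5, 8, 9, 10, 11, 12, 13, 14, 16, 17, 18}
Abstract via predicates (s>=17), (s mod 3 == 0):
  (0,0) <- {1, 2, 4, 5, 8, 10, 11, 13, 14, 16}
  (0,1) <- {0, 3, 9, 12}
  (1,0) <- {17}
  (1,1) <- {18}
Distinct abstract states = 4

4


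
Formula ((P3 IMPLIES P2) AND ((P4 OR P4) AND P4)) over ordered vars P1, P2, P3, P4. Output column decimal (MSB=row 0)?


Formula: ((P3 IMPLIES P2) AND ((P4 OR P4) AND P4)) over P1, P2, P3, P4 (16 rows)
Evaluate each row (bits = P1,P2,P3,P4, MSB first):
  row 0 [0000]: ((0 IMPLIES 0) AND ((0 OR 0) AND 0)) -> 0
  row 1 [0001]: ((0 IMPLIES 0) AND ((1 OR 1) AND 1)) -> 1
  row 2 [0010]: ((1 IMPLIES 0) AND ((0 OR 0) AND 0)) -> 0
  row 3 [0011]: ((1 IMPLIES 0) AND ((1 OR 1) AND 1)) -> 0
  row 4 [0100]: ((0 IMPLIES 1) AND ((0 OR 0) AND 0)) -> 0
  row 5 [0101]: ((0 IMPLIES 1) AND ((1 OR 1) AND 1)) -> 1
  row 6 [0110]: ((1 IMPLIES 1) AND ((0 OR 0) AND 0)) -> 0
  row 7 [0111]: ((1 IMPLIES 1) AND ((1 OR 1) AND 1)) -> 1
  row 8 [1000]: ((0 IMPLIES 0) AND ((0 OR 0) AND 0)) -> 0
  row 9 [1001]: ((0 IMPLIES 0) AND ((1 OR 1) AND 1)) -> 1
  row 10 [1010]: ((1 IMPLIES 0) AND ((0 OR 0) AND 0)) -> 0
  row 11 [1011]: ((1 IMPLIES 0) AND ((1 OR 1) AND 1)) -> 0
  row 12 [1100]: ((0 IMPLIES 1) AND ((0 OR 0) AND 0)) -> 0
  row 13 [1101]: ((0 IMPLIES 1) AND ((1 OR 1) AND 1)) -> 1
  row 14 [1110]: ((1 IMPLIES 1) AND ((0 OR 0) AND 0)) -> 0
  row 15 [1111]: ((1 IMPLIES 1) AND ((1 OR 1) AND 1)) -> 1
Full result column, 4 rows per line (P1,P2 fixed per line; P3,P4 runs 00..11 left to right):
  rows 0-3 [P1,P2=00]: 0100  = hex 4
  rows 4-7 [P1,P2=01]: 0101  = hex 5
  rows 8-11 [P1,P2=10]: 0100  = hex 4
  rows 12-15 [P1,P2=11]: 0101  = hex 5
Output column (row 0 .. row 15) = 0100010101000101
Output column grouped in 4s = 0100 0101 0100 0101 = 0x4545
Convert to decimal digit by digit (value = value*16 + digit):
  4 -> 4
  4*16 + 5 = 69
  69*16 + 4 = 1108
  1108*16 + 5 = 17733
Decimal = 17733

17733


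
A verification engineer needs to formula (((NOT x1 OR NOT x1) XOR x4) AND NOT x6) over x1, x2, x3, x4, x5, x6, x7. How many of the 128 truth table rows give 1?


Formula: (((NOT x1 OR NOT x1) XOR x4) AND NOT x6) over 7 vars (128 rows)
Evaluate each row (x1, x2, x3, x4, x5, x6, x7 as bits, MSB first):
  row 0 [0000000]: (((NOT 0 OR NOT 0) XOR 0) AND NOT 0) -> 1
  row 1 [0000001]: (((NOT 0 OR NOT 0) XOR 0) AND NOT 0) -> 1
  row 2 [0000010]: (((NOT 0 OR NOT 0) XOR 0) AND NOT 1) -> 0
  row 3 [0000011]: (((NOT 0 OR NOT 0) XOR 0) AND NOT 1) -> 0
  row 4 [0000100]: (((NOT 0 OR NOT 0) XOR 0) AND NOT 0) -> 1
  (every remaining row is evaluated the same way; all 128 results are listed next)
Full result column, 8 rows per line (x1,x2,x3,x4 fixed per line; x5,x6,x7 runs 000..111 left to right):
  rows 0-7 [x1,x2,x3,x4=0000]: 11001100  (ones: 4)
  rows 8-15 [x1,x2,x3,x4=0001]: 00000000  (ones: 0)
  rows 16-23 [x1,x2,x3,x4=0010]: 11001100  (ones: 4)
  rows 24-31 [x1,x2,x3,x4=0011]: 00000000  (ones: 0)
  rows 32-39 [x1,x2,x3,x4=0100]: 11001100  (ones: 4)
  rows 40-47 [x1,x2,x3,x4=0101]: 00000000  (ones: 0)
  rows 48-55 [x1,x2,x3,x4=0110]: 11001100  (ones: 4)
  rows 56-63 [x1,x2,x3,x4=0111]: 00000000  (ones: 0)
  rows 64-71 [x1,x2,x3,x4=1000]: 00000000  (ones: 0)
  rows 72-79 [x1,x2,x3,x4=1001]: 11001100  (ones: 4)
  rows 80-87 [x1,x2,x3,x4=1010]: 00000000  (ones: 0)
  rows 88-95 [x1,x2,x3,x4=1011]: 11001100  (ones: 4)
  rows 96-103 [x1,x2,x3,x4=1100]: 00000000  (ones: 0)
  rows 104-111 [x1,x2,x3,x4=1101]: 11001100  (ones: 4)
  rows 112-119 [x1,x2,x3,x4=1110]: 00000000  (ones: 0)
  rows 120-127 [x1,x2,x3,x4=1111]: 11001100  (ones: 4)
Count of 1-rows = 4+0+4+0+4+0+4+0+0+4+0+4+0+4+0+4 = 32

32


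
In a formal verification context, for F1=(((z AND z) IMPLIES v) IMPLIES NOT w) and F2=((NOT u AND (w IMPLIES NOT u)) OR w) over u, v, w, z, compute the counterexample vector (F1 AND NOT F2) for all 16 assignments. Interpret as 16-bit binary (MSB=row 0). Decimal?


F1 = (((z AND z) IMPLIES v) IMPLIES NOT w)
F2 = ((NOT u AND (w IMPLIES NOT u)) OR w)
Counterexample to F1=>F2 is where F1=1 and F2=0.
Evaluate each row (bits = u,v,w,z, MSB first):
  row 0 [0000]: F1=1 F2=1 -> F1&~F2 -> 0
  row 1 [0001]: F1=1 F2=1 -> F1&~F2 -> 0
  row 2 [0010]: F1=0 F2=1 -> F1&~F2 -> 0
  row 3 [0011]: F1=1 F2=1 -> F1&~F2 -> 0
  row 4 [0100]: F1=1 F2=1 -> F1&~F2 -> 0
  row 5 [0101]: F1=1 F2=1 -> F1&~F2 -> 0
  row 6 [0110]: F1=0 F2=1 -> F1&~F2 -> 0
  row 7 [0111]: F1=0 F2=1 -> F1&~F2 -> 0
  row 8 [1000]: F1=1 F2=0 -> F1&~F2 -> 1
  row 9 [1001]: F1=1 F2=0 -> F1&~F2 -> 1
  row 10 [1010]: F1=0 F2=1 -> F1&~F2 -> 0
  row 11 [1011]: F1=1 F2=1 -> F1&~F2 -> 0
  row 12 [1100]: F1=1 F2=0 -> F1&~F2 -> 1
  row 13 [1101]: F1=1 F2=0 -> F1&~F2 -> 1
  row 14 [1110]: F1=0 F2=1 -> F1&~F2 -> 0
  row 15 [1111]: F1=0 F2=1 -> F1&~F2 -> 0
Full result column, 4 rows per line (u,v fixed per line; w,z runs 00..11 left to right):
  rows 0-3 [u,v=00]: 0000  = hex 0
  rows 4-7 [u,v=01]: 0000  = hex 0
  rows 8-11 [u,v=10]: 1100  = hex C
  rows 12-15 [u,v=11]: 1100  = hex C
Counterexample vector (row 0 .. row 15) = 0000000011001100
Output column grouped in 4s = 0000 0000 1100 1100 = 0x00CC
Convert to decimal digit by digit (value = value*16 + digit):
  0 -> 0
  0*16 + 0 = 0
  0*16 + 12 (C) = 12
  12*16 + 12 (C) = 204
Decimal = 204

204


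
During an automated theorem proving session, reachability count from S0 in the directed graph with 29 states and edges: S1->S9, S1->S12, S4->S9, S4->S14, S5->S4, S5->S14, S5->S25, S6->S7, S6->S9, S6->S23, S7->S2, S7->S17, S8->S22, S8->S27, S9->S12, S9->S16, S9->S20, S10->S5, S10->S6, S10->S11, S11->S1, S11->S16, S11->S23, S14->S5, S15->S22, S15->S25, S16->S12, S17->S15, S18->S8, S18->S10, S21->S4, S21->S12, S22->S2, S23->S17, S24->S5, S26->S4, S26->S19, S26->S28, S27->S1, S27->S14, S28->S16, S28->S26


BFS from S0:
  layer 0: {S0}
Reachable set: {S0}
Count = 1

1


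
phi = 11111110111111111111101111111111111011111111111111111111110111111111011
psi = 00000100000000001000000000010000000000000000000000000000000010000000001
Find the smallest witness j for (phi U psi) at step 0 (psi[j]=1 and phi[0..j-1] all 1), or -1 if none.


(phi U psi) at 0: need smallest j with psi[j]=1 and phi[i]=1 for all i in [0,j).
Scan from step 0:
  step 0: phi=1, psi=0 -> continue
  step 1: phi=1, psi=0 -> continue
  step 2: phi=1, psi=0 -> continue
  step 3: phi=1, psi=0 -> continue
  step 5: psi=1 and phi held for [0,5) -> witness found
Witness step = 5

5


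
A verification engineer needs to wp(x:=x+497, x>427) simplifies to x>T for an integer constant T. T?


Formula: wp(x:=E, P) = P[E/x] (substitute E for x in postcondition)
Step 1: Postcondition: x>427
Step 2: Substitute x+497 for x: x+497>427
Step 3: Solve for x: x > 427-497 = -70

-70


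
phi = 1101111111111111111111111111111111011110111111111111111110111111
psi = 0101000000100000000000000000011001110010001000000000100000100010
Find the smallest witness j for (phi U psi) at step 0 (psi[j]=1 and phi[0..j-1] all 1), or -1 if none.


(phi U psi) at 0: need smallest j with psi[j]=1 and phi[i]=1 for all i in [0,j).
Scan from step 0:
  step 0: phi=1, psi=0 -> continue
  step 1: psi=1 and phi held for [0,1) -> witness found
Witness step = 1

1


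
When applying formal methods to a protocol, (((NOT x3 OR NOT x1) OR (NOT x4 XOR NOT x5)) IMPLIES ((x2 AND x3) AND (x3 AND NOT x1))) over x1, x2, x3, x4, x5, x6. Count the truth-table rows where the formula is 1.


Formula: (((NOT x3 OR NOT x1) OR (NOT x4 XOR NOT x5)) IMPLIES ((x2 AND x3) AND (x3 AND NOT x1))) over 6 vars (64 rows)
Evaluate each row (x1, x2, x3, x4, x5, x6 as bits, MSB first):
  row 0 [000000]: (((NOT 0 OR NOT 0) OR (NOT 0 XOR NOT 0)) IMPLIES ((0 AND 0) AND (0 AND NOT 0))) -> 0
  row 1 [000001]: (((NOT 0 OR NOT 0) OR (NOT 0 XOR NOT 0)) IMPLIES ((0 AND 0) AND (0 AND NOT 0))) -> 0
  row 2 [000010]: (((NOT 0 OR NOT 0) OR (NOT 0 XOR NOT 1)) IMPLIES ((0 AND 0) AND (0 AND NOT 0))) -> 0
  row 3 [000011]: (((NOT 0 OR NOT 0) OR (NOT 0 XOR NOT 1)) IMPLIES ((0 AND 0) AND (0 AND NOT 0))) -> 0
  row 4 [000100]: (((NOT 0 OR NOT 0) OR (NOT 1 XOR NOT 0)) IMPLIES ((0 AND 0) AND (0 AND NOT 0))) -> 0
  (every remaining row is evaluated the same way; all 64 results are listed next)
Full result column, 8 rows per line (x1,x2,x3 fixed per line; x4,x5,x6 runs 000..111 left to right):
  rows 0-7 [x1,x2,x3=000]: 00000000  (ones: 0)
  rows 8-15 [x1,x2,x3=001]: 00000000  (ones: 0)
  rows 16-23 [x1,x2,x3=010]: 00000000  (ones: 0)
  rows 24-31 [x1,x2,x3=011]: 11111111  (ones: 8)
  rows 32-39 [x1,x2,x3=100]: 00000000  (ones: 0)
  rows 40-47 [x1,x2,x3=101]: 11000011  (ones: 4)
  rows 48-55 [x1,x2,x3=110]: 00000000  (ones: 0)
  rows 56-63 [x1,x2,x3=111]: 11000011  (ones: 4)
Count of 1-rows = 0+0+0+8+0+4+0+4 = 16

16


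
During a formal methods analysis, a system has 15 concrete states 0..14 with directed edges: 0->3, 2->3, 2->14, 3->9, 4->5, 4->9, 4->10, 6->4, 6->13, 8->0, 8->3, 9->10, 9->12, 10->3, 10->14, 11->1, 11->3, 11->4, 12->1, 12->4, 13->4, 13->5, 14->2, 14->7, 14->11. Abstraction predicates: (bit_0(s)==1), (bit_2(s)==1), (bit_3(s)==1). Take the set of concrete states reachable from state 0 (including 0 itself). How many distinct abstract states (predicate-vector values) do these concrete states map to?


BFS from 0:
Concrete reachable: {0, 1, 2, 3, 4, 5, 7, 9, 10, 11, 12, 14}
Abstract via predicates (bit_0(s)==1), (bit_2(s)==1), (bit_3(s)==1):
  (0,0,0) <- {0, 2}
  (0,0,1) <- {10}
  (0,1,0) <- {4}
  (0,1,1) <- {12, 14}
  (1,0,0) <- {1, 3}
  (1,0,1) <- {9, 11}
  (1,1,0) <- {5, 7}
Distinct abstract states = 7

7


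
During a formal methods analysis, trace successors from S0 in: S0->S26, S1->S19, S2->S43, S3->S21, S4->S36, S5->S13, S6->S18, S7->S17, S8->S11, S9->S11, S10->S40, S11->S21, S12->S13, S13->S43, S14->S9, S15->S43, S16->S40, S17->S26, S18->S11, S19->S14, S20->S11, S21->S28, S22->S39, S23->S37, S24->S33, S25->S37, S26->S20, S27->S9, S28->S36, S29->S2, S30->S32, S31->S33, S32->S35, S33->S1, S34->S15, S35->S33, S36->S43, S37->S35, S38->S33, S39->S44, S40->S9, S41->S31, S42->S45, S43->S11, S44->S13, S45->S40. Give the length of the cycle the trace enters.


Trace from S0 until a state repeats:
  S0 -> S26 -> S20 -> S11 -> S21 -> S28 -> S36 -> S43 -> S11
S11 first seen at step 3, revisited at step 8.
Cycle length = 8 - 3 = 5

5


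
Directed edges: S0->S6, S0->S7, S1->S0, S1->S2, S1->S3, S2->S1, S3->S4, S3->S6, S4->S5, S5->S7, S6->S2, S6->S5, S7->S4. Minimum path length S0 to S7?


BFS layer-by-layer from S0:
  dist 0: {S0}
  dist 1: {S6, S7}
  -> S7 reached at distance 1
Shortest path length = 1

1


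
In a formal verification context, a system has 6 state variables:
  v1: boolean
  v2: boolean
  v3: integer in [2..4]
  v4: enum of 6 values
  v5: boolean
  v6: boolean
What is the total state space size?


State space = product of domain sizes of all variables.
Domain sizes:
  v1 (boolean): 2
  v2 (boolean): 2
  v3 (integer in [2..4]): 3
  v4 (enum of 6 values): 6
  v5 (boolean): 2
  v6 (boolean): 2
Product = 2 * 2 * 3 * 6 * 2 * 2 = 288

288


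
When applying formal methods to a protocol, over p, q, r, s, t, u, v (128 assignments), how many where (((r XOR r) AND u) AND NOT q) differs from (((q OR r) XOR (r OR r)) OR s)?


F1 = (((r XOR r) AND u) AND NOT q)
F2 = (((q OR r) XOR (r OR r)) OR s)
Evaluate both on each of 128 rows (bits = p,q,r,s,t,u,v):
  row 0 [0000000]: F1=0 F2=0 -> 0
  row 1 [0000001]: F1=0 F2=0 -> 0
  row 2 [0000010]: F1=0 F2=0 -> 0
  row 3 [0000011]: F1=0 F2=0 -> 0
  row 4 [0000100]: F1=0 F2=0 -> 0
  (every remaining row is evaluated the same way; all 128 results are listed next)
Full result column, 8 rows per line (p,q,r,s fixed per line; t,u,v runs 000..111 left to right):
  rows 0-7 [p,q,r,s=0000]: 00000000  (ones: 0)
  rows 8-15 [p,q,r,s=0001]: 11111111  (ones: 8)
  rows 16-23 [p,q,r,s=0010]: 00000000  (ones: 0)
  rows 24-31 [p,q,r,s=0011]: 11111111  (ones: 8)
  rows 32-39 [p,q,r,s=0100]: 11111111  (ones: 8)
  rows 40-47 [p,q,r,s=0101]: 11111111  (ones: 8)
  rows 48-55 [p,q,r,s=0110]: 00000000  (ones: 0)
  rows 56-63 [p,q,r,s=0111]: 11111111  (ones: 8)
  rows 64-71 [p,q,r,s=1000]: 00000000  (ones: 0)
  rows 72-79 [p,q,r,s=1001]: 11111111  (ones: 8)
  rows 80-87 [p,q,r,s=1010]: 00000000  (ones: 0)
  rows 88-95 [p,q,r,s=1011]: 11111111  (ones: 8)
  rows 96-103 [p,q,r,s=1100]: 11111111  (ones: 8)
  rows 104-111 [p,q,r,s=1101]: 11111111  (ones: 8)
  rows 112-119 [p,q,r,s=1110]: 00000000  (ones: 0)
  rows 120-127 [p,q,r,s=1111]: 11111111  (ones: 8)
Disagreements = 0+8+0+8+8+8+0+8+0+8+0+8+8+8+0+8 = 80

80


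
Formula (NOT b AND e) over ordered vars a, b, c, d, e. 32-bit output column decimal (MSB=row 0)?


Formula: (NOT b AND e) over a, b, c, d, e (32 rows)
Evaluate each row (bits = a,b,c,d,e, MSB first):
  row 0 [00000]: (NOT 0 AND 0) -> 0
  row 1 [00001]: (NOT 0 AND 1) -> 1
  row 2 [00010]: (NOT 0 AND 0) -> 0
  row 3 [00011]: (NOT 0 AND 1) -> 1
  row 4 [00100]: (NOT 0 AND 0) -> 0
  row 5 [00101]: (NOT 0 AND 1) -> 1
  row 6 [00110]: (NOT 0 AND 0) -> 0
  row 7 [00111]: (NOT 0 AND 1) -> 1
  row 8 [01000]: (NOT 1 AND 0) -> 0
  row 9 [01001]: (NOT 1 AND 1) -> 0
  row 10 [01010]: (NOT 1 AND 0) -> 0
  row 11 [01011]: (NOT 1 AND 1) -> 0
  row 12 [01100]: (NOT 1 AND 0) -> 0
  row 13 [01101]: (NOT 1 AND 1) -> 0
  row 14 [01110]: (NOT 1 AND 0) -> 0
  row 15 [01111]: (NOT 1 AND 1) -> 0
  row 16 [10000]: (NOT 0 AND 0) -> 0
  row 17 [10001]: (NOT 0 AND 1) -> 1
  row 18 [10010]: (NOT 0 AND 0) -> 0
  row 19 [10011]: (NOT 0 AND 1) -> 1
  row 20 [10100]: (NOT 0 AND 0) -> 0
  row 21 [10101]: (NOT 0 AND 1) -> 1
  row 22 [10110]: (NOT 0 AND 0) -> 0
  row 23 [10111]: (NOT 0 AND 1) -> 1
  row 24 [11000]: (NOT 1 AND 0) -> 0
  row 25 [11001]: (NOT 1 AND 1) -> 0
  row 26 [11010]: (NOT 1 AND 0) -> 0
  row 27 [11011]: (NOT 1 AND 1) -> 0
  row 28 [11100]: (NOT 1 AND 0) -> 0
  row 29 [11101]: (NOT 1 AND 1) -> 0
  row 30 [11110]: (NOT 1 AND 0) -> 0
  row 31 [11111]: (NOT 1 AND 1) -> 0
Full result column, 4 rows per line (a,b,c fixed per line; d,e runs 00..11 left to right):
  rows 0-3 [a,b,c=000]: 0101  = hex 5
  rows 4-7 [a,b,c=001]: 0101  = hex 5
  rows 8-11 [a,b,c=010]: 0000  = hex 0
  rows 12-15 [a,b,c=011]: 0000  = hex 0
  rows 16-19 [a,b,c=100]: 0101  = hex 5
  rows 20-23 [a,b,c=101]: 0101  = hex 5
  rows 24-27 [a,b,c=110]: 0000  = hex 0
  rows 28-31 [a,b,c=111]: 0000  = hex 0
Output column (row 0 .. row 31) = 01010101000000000101010100000000
Output column grouped in 4s = 0101 0101 0000 0000 0101 0101 0000 0000 = 0x55005500
Convert to decimal digit by digit (value = value*16 + digit):
  5 -> 5
  5*16 + 5 = 85
  85*16 + 0 = 1360
  1360*16 + 0 = 21760
  21760*16 + 5 = 348165
  348165*16 + 5 = 5570645
  5570645*16 + 0 = 89130320
  89130320*16 + 0 = 1426085120
Decimal = 1426085120

1426085120


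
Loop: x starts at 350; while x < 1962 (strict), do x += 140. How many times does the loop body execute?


Step 1: x goes from 350 toward 1962 by 140; the body runs while x<1962, so iterations = ceil((bound-start)/step)
Step 2: Distance=1612
Step 3: ceil(1612/140)=12

12


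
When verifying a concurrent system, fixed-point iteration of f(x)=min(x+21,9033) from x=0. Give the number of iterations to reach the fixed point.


Step 1: x=0, cap=9033, increment=21
Step 2: x grows by 21 each step until capped at 9033; fixed point is x=9033
Step 3: iterations = ceil(9033/21) = 431

431


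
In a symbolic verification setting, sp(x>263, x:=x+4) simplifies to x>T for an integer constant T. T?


Formula: sp(P, x:=E) = exists old_x. (x = E[old_x/x]) AND P[old_x/x] (old_x is the value of x before the assignment; eliminate old_x by solving x = E[old_x/x] for old_x)
Step 1: Precondition P: x>263, i.e. old_x > 263
Step 2: Assignment gives x = old_x + 4, so old_x = x - 4
Step 3: Substitute into P: x - 4 > 263
Step 4: Simplify: x > 263+4 = 267

267


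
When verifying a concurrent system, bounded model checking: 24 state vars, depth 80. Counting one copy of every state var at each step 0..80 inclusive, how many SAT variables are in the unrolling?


BMC unrolls to depth k, creating one copy of each state var for steps 0..k.
Step count = 80 + 1 = 81 (steps 0 through 80)
Vars per step = 24
Total = 24 * 81 = 1944

1944


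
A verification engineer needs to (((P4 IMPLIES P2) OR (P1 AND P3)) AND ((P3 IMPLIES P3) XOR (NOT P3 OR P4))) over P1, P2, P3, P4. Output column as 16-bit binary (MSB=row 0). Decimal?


Formula: (((P4 IMPLIES P2) OR (P1 AND P3)) AND ((P3 IMPLIES P3) XOR (NOT P3 OR P4))) over P1, P2, P3, P4 (16 rows)
Evaluate each row (bits = P1,P2,P3,P4, MSB first):
  row 0 [0000]: (((0 IMPLIES 0) OR (0 AND 0)) AND ((0 IMPLIES 0) XOR (NOT 0 OR 0))) -> 0
  row 1 [0001]: (((1 IMPLIES 0) OR (0 AND 0)) AND ((0 IMPLIES 0) XOR (NOT 0 OR 1))) -> 0
  row 2 [0010]: (((0 IMPLIES 0) OR (0 AND 1)) AND ((1 IMPLIES 1) XOR (NOT 1 OR 0))) -> 1
  row 3 [0011]: (((1 IMPLIES 0) OR (0 AND 1)) AND ((1 IMPLIES 1) XOR (NOT 1 OR 1))) -> 0
  row 4 [0100]: (((0 IMPLIES 1) OR (0 AND 0)) AND ((0 IMPLIES 0) XOR (NOT 0 OR 0))) -> 0
  row 5 [0101]: (((1 IMPLIES 1) OR (0 AND 0)) AND ((0 IMPLIES 0) XOR (NOT 0 OR 1))) -> 0
  row 6 [0110]: (((0 IMPLIES 1) OR (0 AND 1)) AND ((1 IMPLIES 1) XOR (NOT 1 OR 0))) -> 1
  row 7 [0111]: (((1 IMPLIES 1) OR (0 AND 1)) AND ((1 IMPLIES 1) XOR (NOT 1 OR 1))) -> 0
  row 8 [1000]: (((0 IMPLIES 0) OR (1 AND 0)) AND ((0 IMPLIES 0) XOR (NOT 0 OR 0))) -> 0
  row 9 [1001]: (((1 IMPLIES 0) OR (1 AND 0)) AND ((0 IMPLIES 0) XOR (NOT 0 OR 1))) -> 0
  row 10 [1010]: (((0 IMPLIES 0) OR (1 AND 1)) AND ((1 IMPLIES 1) XOR (NOT 1 OR 0))) -> 1
  row 11 [1011]: (((1 IMPLIES 0) OR (1 AND 1)) AND ((1 IMPLIES 1) XOR (NOT 1 OR 1))) -> 0
  row 12 [1100]: (((0 IMPLIES 1) OR (1 AND 0)) AND ((0 IMPLIES 0) XOR (NOT 0 OR 0))) -> 0
  row 13 [1101]: (((1 IMPLIES 1) OR (1 AND 0)) AND ((0 IMPLIES 0) XOR (NOT 0 OR 1))) -> 0
  row 14 [1110]: (((0 IMPLIES 1) OR (1 AND 1)) AND ((1 IMPLIES 1) XOR (NOT 1 OR 0))) -> 1
  row 15 [1111]: (((1 IMPLIES 1) OR (1 AND 1)) AND ((1 IMPLIES 1) XOR (NOT 1 OR 1))) -> 0
Full result column, 4 rows per line (P1,P2 fixed per line; P3,P4 runs 00..11 left to right):
  rows 0-3 [P1,P2=00]: 0010  = hex 2
  rows 4-7 [P1,P2=01]: 0010  = hex 2
  rows 8-11 [P1,P2=10]: 0010  = hex 2
  rows 12-15 [P1,P2=11]: 0010  = hex 2
Output column (row 0 .. row 15) = 0010001000100010
Output column grouped in 4s = 0010 0010 0010 0010 = 0x2222
Convert to decimal digit by digit (value = value*16 + digit):
  2 -> 2
  2*16 + 2 = 34
  34*16 + 2 = 546
  546*16 + 2 = 8738
Decimal = 8738

8738


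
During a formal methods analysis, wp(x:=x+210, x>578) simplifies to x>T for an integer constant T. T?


Formula: wp(x:=E, P) = P[E/x] (substitute E for x in postcondition)
Step 1: Postcondition: x>578
Step 2: Substitute x+210 for x: x+210>578
Step 3: Solve for x: x > 578-210 = 368

368


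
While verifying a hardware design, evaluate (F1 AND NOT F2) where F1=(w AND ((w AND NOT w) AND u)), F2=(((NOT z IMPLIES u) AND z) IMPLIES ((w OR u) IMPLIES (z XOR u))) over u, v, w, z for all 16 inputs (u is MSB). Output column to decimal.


F1 = (w AND ((w AND NOT w) AND u))
F2 = (((NOT z IMPLIES u) AND z) IMPLIES ((w OR u) IMPLIES (z XOR u)))
Counterexample to F1=>F2 is where F1=1 and F2=0.
Evaluate each row (bits = u,v,w,z, MSB first):
  row 0 [0000]: F1=0 F2=1 -> F1&~F2 -> 0
  row 1 [0001]: F1=0 F2=1 -> F1&~F2 -> 0
  row 2 [0010]: F1=0 F2=1 -> F1&~F2 -> 0
  row 3 [0011]: F1=0 F2=1 -> F1&~F2 -> 0
  row 4 [0100]: F1=0 F2=1 -> F1&~F2 -> 0
  row 5 [0101]: F1=0 F2=1 -> F1&~F2 -> 0
  row 6 [0110]: F1=0 F2=1 -> F1&~F2 -> 0
  row 7 [0111]: F1=0 F2=1 -> F1&~F2 -> 0
  row 8 [1000]: F1=0 F2=1 -> F1&~F2 -> 0
  row 9 [1001]: F1=0 F2=0 -> F1&~F2 -> 0
  row 10 [1010]: F1=0 F2=1 -> F1&~F2 -> 0
  row 11 [1011]: F1=0 F2=0 -> F1&~F2 -> 0
  row 12 [1100]: F1=0 F2=1 -> F1&~F2 -> 0
  row 13 [1101]: F1=0 F2=0 -> F1&~F2 -> 0
  row 14 [1110]: F1=0 F2=1 -> F1&~F2 -> 0
  row 15 [1111]: F1=0 F2=0 -> F1&~F2 -> 0
Full result column, 4 rows per line (u,v fixed per line; w,z runs 00..11 left to right):
  rows 0-3 [u,v=00]: 0000  = hex 0
  rows 4-7 [u,v=01]: 0000  = hex 0
  rows 8-11 [u,v=10]: 0000  = hex 0
  rows 12-15 [u,v=11]: 0000  = hex 0
Counterexample vector (row 0 .. row 15) = 0000000000000000
Output column grouped in 4s = 0000 0000 0000 0000 = 0x0000
Convert to decimal digit by digit (value = value*16 + digit):
  0 -> 0
  0*16 + 0 = 0
  0*16 + 0 = 0
  0*16 + 0 = 0
Decimal = 0

0


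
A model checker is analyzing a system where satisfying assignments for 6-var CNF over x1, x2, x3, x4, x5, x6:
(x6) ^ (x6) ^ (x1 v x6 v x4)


CNF with 3 clauses over 6 vars (64 assignments).
An assignment satisfies CNF iff every clause has >=1 true literal.
Check each row (bits = x1,x2,x3,x4,x5,x6; clause T/F shown):
  row 0 [000000]: clauses=FFF -> 0
  row 1 [000001]: clauses=TTT -> 1
  row 2 [000010]: clauses=FFF -> 0
  row 3 [000011]: clauses=TTT -> 1
  row 4 [000100]: clauses=FFT -> 0
  (every remaining row is evaluated the same way; all 64 results are listed next)
Full result column, 8 rows per line (x1,x2,x3 fixed per line; x4,x5,x6 runs 000..111 left to right):
  rows 0-7 [x1,x2,x3=000]: 01010101  (ones: 4)
  rows 8-15 [x1,x2,x3=001]: 01010101  (ones: 4)
  rows 16-23 [x1,x2,x3=010]: 01010101  (ones: 4)
  rows 24-31 [x1,x2,x3=011]: 01010101  (ones: 4)
  rows 32-39 [x1,x2,x3=100]: 01010101  (ones: 4)
  rows 40-47 [x1,x2,x3=101]: 01010101  (ones: 4)
  rows 48-55 [x1,x2,x3=110]: 01010101  (ones: 4)
  rows 56-63 [x1,x2,x3=111]: 01010101  (ones: 4)
Satisfying assignments = 4+4+4+4+4+4+4+4 = 32

32


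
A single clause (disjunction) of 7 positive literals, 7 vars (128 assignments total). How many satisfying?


Step 1: Total=2^7=128
Step 2: Unsat when all 7 false: 2^0=1
Step 3: Sat=128-1=127

127


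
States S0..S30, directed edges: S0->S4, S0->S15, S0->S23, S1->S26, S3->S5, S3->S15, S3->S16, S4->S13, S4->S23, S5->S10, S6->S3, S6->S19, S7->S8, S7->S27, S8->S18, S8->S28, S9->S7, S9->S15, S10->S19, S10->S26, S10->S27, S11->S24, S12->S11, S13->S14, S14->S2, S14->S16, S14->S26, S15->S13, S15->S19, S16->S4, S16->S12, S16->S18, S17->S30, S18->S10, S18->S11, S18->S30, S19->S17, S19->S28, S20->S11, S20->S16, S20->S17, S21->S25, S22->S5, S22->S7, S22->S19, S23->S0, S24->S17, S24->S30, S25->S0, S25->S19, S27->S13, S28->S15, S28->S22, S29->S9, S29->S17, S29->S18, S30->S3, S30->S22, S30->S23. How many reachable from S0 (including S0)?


BFS from S0:
  layer 0: {S0}
  layer 1: {S4, S15, S23}
  layer 2: {S13, S19}
  layer 3: {S14, S17, S28}
  layer 4: {S2, S16, S22, S26, S30}
  layer 5: {S3, S5, S7, S12, S18}
  layer 6: {S8, S10, S11, S27}
  layer 7: {S24}
Reachable set: {S0, S2, S3, S4, S5, S7, S8, S10, S11, S12, S13, S14, S15, S16, S17, S18, S19, S22, S23, S24, S26, S27, S28, S30}
Count = 24

24


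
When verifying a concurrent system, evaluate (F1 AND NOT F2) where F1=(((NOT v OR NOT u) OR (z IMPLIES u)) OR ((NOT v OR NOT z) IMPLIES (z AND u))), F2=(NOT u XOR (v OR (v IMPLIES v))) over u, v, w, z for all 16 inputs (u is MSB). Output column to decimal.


F1 = (((NOT v OR NOT u) OR (z IMPLIES u)) OR ((NOT v OR NOT z) IMPLIES (z AND u)))
F2 = (NOT u XOR (v OR (v IMPLIES v)))
Counterexample to F1=>F2 is where F1=1 and F2=0.
Evaluate each row (bits = u,v,w,z, MSB first):
  row 0 [0000]: F1=1 F2=0 -> F1&~F2 -> 1
  row 1 [0001]: F1=1 F2=0 -> F1&~F2 -> 1
  row 2 [0010]: F1=1 F2=0 -> F1&~F2 -> 1
  row 3 [0011]: F1=1 F2=0 -> F1&~F2 -> 1
  row 4 [0100]: F1=1 F2=0 -> F1&~F2 -> 1
  row 5 [0101]: F1=1 F2=0 -> F1&~F2 -> 1
  row 6 [0110]: F1=1 F2=0 -> F1&~F2 -> 1
  row 7 [0111]: F1=1 F2=0 -> F1&~F2 -> 1
  row 8 [1000]: F1=1 F2=1 -> F1&~F2 -> 0
  row 9 [1001]: F1=1 F2=1 -> F1&~F2 -> 0
  row 10 [1010]: F1=1 F2=1 -> F1&~F2 -> 0
  row 11 [1011]: F1=1 F2=1 -> F1&~F2 -> 0
  row 12 [1100]: F1=1 F2=1 -> F1&~F2 -> 0
  row 13 [1101]: F1=1 F2=1 -> F1&~F2 -> 0
  row 14 [1110]: F1=1 F2=1 -> F1&~F2 -> 0
  row 15 [1111]: F1=1 F2=1 -> F1&~F2 -> 0
Full result column, 4 rows per line (u,v fixed per line; w,z runs 00..11 left to right):
  rows 0-3 [u,v=00]: 1111  = hex F
  rows 4-7 [u,v=01]: 1111  = hex F
  rows 8-11 [u,v=10]: 0000  = hex 0
  rows 12-15 [u,v=11]: 0000  = hex 0
Counterexample vector (row 0 .. row 15) = 1111111100000000
Output column grouped in 4s = 1111 1111 0000 0000 = 0xFF00
Convert to decimal digit by digit (value = value*16 + digit):
  F -> 15
  15*16 + 15 (F) = 255
  255*16 + 0 = 4080
  4080*16 + 0 = 65280
Decimal = 65280

65280


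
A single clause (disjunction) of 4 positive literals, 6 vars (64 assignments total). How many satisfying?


Step 1: Total=2^6=64
Step 2: Unsat when all 4 false: 2^2=4
Step 3: Sat=64-4=60

60


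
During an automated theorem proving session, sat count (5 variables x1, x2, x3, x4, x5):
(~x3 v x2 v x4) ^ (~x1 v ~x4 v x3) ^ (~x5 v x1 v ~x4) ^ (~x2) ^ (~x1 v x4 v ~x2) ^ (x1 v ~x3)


CNF with 6 clauses over 5 vars (32 assignments).
An assignment satisfies CNF iff every clause has >=1 true literal.
Check each row (bits = x1,x2,x3,x4,x5; clause T/F shown):
  row 0 [00000]: clauses=TTTTTT -> 1
  row 1 [00001]: clauses=TTTTTT -> 1
  row 2 [00010]: clauses=TTTTTT -> 1
  row 3 [00011]: clauses=TTFTTT -> 0
  row 4 [00100]: clauses=FTTTTF -> 0
  row 5 [00101]: clauses=FTTTTF -> 0
  row 6 [00110]: clauses=TTTTTF -> 0
  row 7 [00111]: clauses=TTFTTF -> 0
  row 8 [01000]: clauses=TTTFTT -> 0
  row 9 [01001]: clauses=TTTFTT -> 0
  row 10 [01010]: clauses=TTTFTT -> 0
  row 11 [01011]: clauses=TTFFTT -> 0
  row 12 [01100]: clauses=TTTFTF -> 0
  row 13 [01101]: clauses=TTTFTF -> 0
  row 14 [01110]: clauses=TTTFTF -> 0
  row 15 [01111]: clauses=TTFFTF -> 0
  row 16 [10000]: clauses=TTTTTT -> 1
  row 17 [10001]: clauses=TTTTTT -> 1
  row 18 [10010]: clauses=TFTTTT -> 0
  row 19 [10011]: clauses=TFTTTT -> 0
  row 20 [10100]: clauses=FTTTTT -> 0
  row 21 [10101]: clauses=FTTTTT -> 0
  row 22 [10110]: clauses=TTTTTT -> 1
  row 23 [10111]: clauses=TTTTTT -> 1
  row 24 [11000]: clauses=TTTFFT -> 0
  row 25 [11001]: clauses=TTTFFT -> 0
  row 26 [11010]: clauses=TFTFTT -> 0
  row 27 [11011]: clauses=TFTFTT -> 0
  row 28 [11100]: clauses=TTTFFT -> 0
  row 29 [11101]: clauses=TTTFFT -> 0
  row 30 [11110]: clauses=TTTFTT -> 0
  row 31 [11111]: clauses=TTTFTT -> 0
Full result column, 8 rows per line (x1,x2 fixed per line; x3,x4,x5 runs 000..111 left to right):
  rows 0-7 [x1,x2=00]: 11100000  (ones: 3)
  rows 8-15 [x1,x2=01]: 00000000  (ones: 0)
  rows 16-23 [x1,x2=10]: 11000011  (ones: 4)
  rows 24-31 [x1,x2=11]: 00000000  (ones: 0)
Satisfying assignments = 3+0+4+0 = 7

7


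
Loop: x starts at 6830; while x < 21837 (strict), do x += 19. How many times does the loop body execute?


Step 1: x goes from 6830 toward 21837 by 19; the body runs while x<21837, so iterations = ceil((bound-start)/step)
Step 2: Distance=15007
Step 3: ceil(15007/19)=790

790


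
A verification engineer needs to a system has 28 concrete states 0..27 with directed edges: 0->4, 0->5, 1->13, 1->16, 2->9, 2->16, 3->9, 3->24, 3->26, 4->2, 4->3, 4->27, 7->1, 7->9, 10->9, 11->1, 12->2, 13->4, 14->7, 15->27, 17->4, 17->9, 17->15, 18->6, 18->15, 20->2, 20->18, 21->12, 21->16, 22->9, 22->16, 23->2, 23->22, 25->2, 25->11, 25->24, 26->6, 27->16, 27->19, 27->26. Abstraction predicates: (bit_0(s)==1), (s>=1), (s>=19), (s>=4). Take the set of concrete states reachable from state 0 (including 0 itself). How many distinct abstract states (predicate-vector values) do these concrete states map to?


BFS from 0:
Concrete reachable: {0, 2, 3, 4, 5, 6, 9, 16, 19, 24, 26, 27}
Abstract via predicates (bit_0(s)==1), (s>=1), (s>=19), (s>=4):
  (0,0,0,0) <- {0}
  (0,1,0,0) <- {2}
  (0,1,0,1) <- {4, 6, 16}
  (0,1,1,1) <- {24, 26}
  (1,1,0,0) <- {3}
  (1,1,0,1) <- {5, 9}
  (1,1,1,1) <- {19, 27}
Distinct abstract states = 7

7


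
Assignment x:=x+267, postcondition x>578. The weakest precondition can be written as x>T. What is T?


Formula: wp(x:=E, P) = P[E/x] (substitute E for x in postcondition)
Step 1: Postcondition: x>578
Step 2: Substitute x+267 for x: x+267>578
Step 3: Solve for x: x > 578-267 = 311

311


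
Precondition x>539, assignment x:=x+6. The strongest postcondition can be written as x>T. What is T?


Formula: sp(P, x:=E) = exists old_x. (x = E[old_x/x]) AND P[old_x/x] (old_x is the value of x before the assignment; eliminate old_x by solving x = E[old_x/x] for old_x)
Step 1: Precondition P: x>539, i.e. old_x > 539
Step 2: Assignment gives x = old_x + 6, so old_x = x - 6
Step 3: Substitute into P: x - 6 > 539
Step 4: Simplify: x > 539+6 = 545

545


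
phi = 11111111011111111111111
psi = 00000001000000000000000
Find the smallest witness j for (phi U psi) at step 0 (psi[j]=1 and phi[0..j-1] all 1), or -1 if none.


(phi U psi) at 0: need smallest j with psi[j]=1 and phi[i]=1 for all i in [0,j).
Scan from step 0:
  step 0: phi=1, psi=0 -> continue
  step 1: phi=1, psi=0 -> continue
  step 2: phi=1, psi=0 -> continue
  step 3: phi=1, psi=0 -> continue
  step 7: psi=1 and phi held for [0,7) -> witness found
Witness step = 7

7


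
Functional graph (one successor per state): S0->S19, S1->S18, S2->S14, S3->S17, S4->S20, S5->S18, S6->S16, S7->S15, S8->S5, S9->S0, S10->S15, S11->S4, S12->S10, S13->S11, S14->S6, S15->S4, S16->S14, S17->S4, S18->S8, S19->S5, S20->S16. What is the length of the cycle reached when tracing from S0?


Trace from S0 until a state repeats:
  S0 -> S19 -> S5 -> S18 -> S8 -> S5
S5 first seen at step 2, revisited at step 5.
Cycle length = 5 - 2 = 3

3


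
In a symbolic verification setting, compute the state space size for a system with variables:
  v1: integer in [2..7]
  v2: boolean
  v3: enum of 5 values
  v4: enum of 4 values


State space = product of domain sizes of all variables.
Domain sizes:
  v1 (integer in [2..7]): 6
  v2 (boolean): 2
  v3 (enum of 5 values): 5
  v4 (enum of 4 values): 4
Product = 6 * 2 * 5 * 4 = 240

240


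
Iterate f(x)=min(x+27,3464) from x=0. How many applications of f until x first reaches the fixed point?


Step 1: x=0, cap=3464, increment=27
Step 2: x grows by 27 each step until capped at 3464; fixed point is x=3464
Step 3: iterations = ceil(3464/27) = 129

129


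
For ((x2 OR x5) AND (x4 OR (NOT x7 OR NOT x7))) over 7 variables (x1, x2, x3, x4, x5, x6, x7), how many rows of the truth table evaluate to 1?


Formula: ((x2 OR x5) AND (x4 OR (NOT x7 OR NOT x7))) over 7 vars (128 rows)
Evaluate each row (x1, x2, x3, x4, x5, x6, x7 as bits, MSB first):
  row 0 [0000000]: ((0 OR 0) AND (0 OR (NOT 0 OR NOT 0))) -> 0
  row 1 [0000001]: ((0 OR 0) AND (0 OR (NOT 1 OR NOT 1))) -> 0
  row 2 [0000010]: ((0 OR 0) AND (0 OR (NOT 0 OR NOT 0))) -> 0
  row 3 [0000011]: ((0 OR 0) AND (0 OR (NOT 1 OR NOT 1))) -> 0
  row 4 [0000100]: ((0 OR 1) AND (0 OR (NOT 0 OR NOT 0))) -> 1
  (every remaining row is evaluated the same way; all 128 results are listed next)
Full result column, 8 rows per line (x1,x2,x3,x4 fixed per line; x5,x6,x7 runs 000..111 left to right):
  rows 0-7 [x1,x2,x3,x4=0000]: 00001010  (ones: 2)
  rows 8-15 [x1,x2,x3,x4=0001]: 00001111  (ones: 4)
  rows 16-23 [x1,x2,x3,x4=0010]: 00001010  (ones: 2)
  rows 24-31 [x1,x2,x3,x4=0011]: 00001111  (ones: 4)
  rows 32-39 [x1,x2,x3,x4=0100]: 10101010  (ones: 4)
  rows 40-47 [x1,x2,x3,x4=0101]: 11111111  (ones: 8)
  rows 48-55 [x1,x2,x3,x4=0110]: 10101010  (ones: 4)
  rows 56-63 [x1,x2,x3,x4=0111]: 11111111  (ones: 8)
  rows 64-71 [x1,x2,x3,x4=1000]: 00001010  (ones: 2)
  rows 72-79 [x1,x2,x3,x4=1001]: 00001111  (ones: 4)
  rows 80-87 [x1,x2,x3,x4=1010]: 00001010  (ones: 2)
  rows 88-95 [x1,x2,x3,x4=1011]: 00001111  (ones: 4)
  rows 96-103 [x1,x2,x3,x4=1100]: 10101010  (ones: 4)
  rows 104-111 [x1,x2,x3,x4=1101]: 11111111  (ones: 8)
  rows 112-119 [x1,x2,x3,x4=1110]: 10101010  (ones: 4)
  rows 120-127 [x1,x2,x3,x4=1111]: 11111111  (ones: 8)
Count of 1-rows = 2+4+2+4+4+8+4+8+2+4+2+4+4+8+4+8 = 72

72


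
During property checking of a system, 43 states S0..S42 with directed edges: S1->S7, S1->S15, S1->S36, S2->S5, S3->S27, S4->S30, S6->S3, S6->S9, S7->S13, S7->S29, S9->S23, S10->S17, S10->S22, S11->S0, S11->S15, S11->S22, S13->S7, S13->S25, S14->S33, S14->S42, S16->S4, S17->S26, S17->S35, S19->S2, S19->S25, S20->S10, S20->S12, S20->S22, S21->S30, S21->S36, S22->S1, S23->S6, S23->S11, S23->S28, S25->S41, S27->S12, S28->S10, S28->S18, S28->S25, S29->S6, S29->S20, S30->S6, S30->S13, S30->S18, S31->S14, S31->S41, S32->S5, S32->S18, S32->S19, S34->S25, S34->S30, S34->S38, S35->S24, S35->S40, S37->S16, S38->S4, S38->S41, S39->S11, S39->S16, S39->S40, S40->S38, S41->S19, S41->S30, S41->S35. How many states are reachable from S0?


BFS from S0:
  layer 0: {S0}
Reachable set: {S0}
Count = 1

1


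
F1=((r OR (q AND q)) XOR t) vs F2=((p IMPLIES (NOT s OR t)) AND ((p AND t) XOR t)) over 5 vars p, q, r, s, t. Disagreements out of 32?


F1 = ((r OR (q AND q)) XOR t)
F2 = ((p IMPLIES (NOT s OR t)) AND ((p AND t) XOR t))
Evaluate both on each of 32 rows (bits = p,q,r,s,t):
  row 0 [00000]: F1=0 F2=0 -> 0
  row 1 [00001]: F1=1 F2=1 -> 0
  row 2 [00010]: F1=0 F2=0 -> 0
  row 3 [00011]: F1=1 F2=1 -> 0
  row 4 [00100]: F1=1 F2=0 (differ) -> 1
  row 5 [00101]: F1=0 F2=1 (differ) -> 1
  row 6 [00110]: F1=1 F2=0 (differ) -> 1
  row 7 [00111]: F1=0 F2=1 (differ) -> 1
  row 8 [01000]: F1=1 F2=0 (differ) -> 1
  row 9 [01001]: F1=0 F2=1 (differ) -> 1
  row 10 [01010]: F1=1 F2=0 (differ) -> 1
  row 11 [01011]: F1=0 F2=1 (differ) -> 1
  row 12 [01100]: F1=1 F2=0 (differ) -> 1
  row 13 [01101]: F1=0 F2=1 (differ) -> 1
  row 14 [01110]: F1=1 F2=0 (differ) -> 1
  row 15 [01111]: F1=0 F2=1 (differ) -> 1
  row 16 [10000]: F1=0 F2=0 -> 0
  row 17 [10001]: F1=1 F2=0 (differ) -> 1
  row 18 [10010]: F1=0 F2=0 -> 0
  row 19 [10011]: F1=1 F2=0 (differ) -> 1
  row 20 [10100]: F1=1 F2=0 (differ) -> 1
  row 21 [10101]: F1=0 F2=0 -> 0
  row 22 [10110]: F1=1 F2=0 (differ) -> 1
  row 23 [10111]: F1=0 F2=0 -> 0
  row 24 [11000]: F1=1 F2=0 (differ) -> 1
  row 25 [11001]: F1=0 F2=0 -> 0
  row 26 [11010]: F1=1 F2=0 (differ) -> 1
  row 27 [11011]: F1=0 F2=0 -> 0
  row 28 [11100]: F1=1 F2=0 (differ) -> 1
  row 29 [11101]: F1=0 F2=0 -> 0
  row 30 [11110]: F1=1 F2=0 (differ) -> 1
  row 31 [11111]: F1=0 F2=0 -> 0
Full result column, 8 rows per line (p,q fixed per line; r,s,t runs 000..111 left to right):
  rows 0-7 [p,q=00]: 00001111  (ones: 4)
  rows 8-15 [p,q=01]: 11111111  (ones: 8)
  rows 16-23 [p,q=10]: 01011010  (ones: 4)
  rows 24-31 [p,q=11]: 10101010  (ones: 4)
Disagreements = 4+8+4+4 = 20

20
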